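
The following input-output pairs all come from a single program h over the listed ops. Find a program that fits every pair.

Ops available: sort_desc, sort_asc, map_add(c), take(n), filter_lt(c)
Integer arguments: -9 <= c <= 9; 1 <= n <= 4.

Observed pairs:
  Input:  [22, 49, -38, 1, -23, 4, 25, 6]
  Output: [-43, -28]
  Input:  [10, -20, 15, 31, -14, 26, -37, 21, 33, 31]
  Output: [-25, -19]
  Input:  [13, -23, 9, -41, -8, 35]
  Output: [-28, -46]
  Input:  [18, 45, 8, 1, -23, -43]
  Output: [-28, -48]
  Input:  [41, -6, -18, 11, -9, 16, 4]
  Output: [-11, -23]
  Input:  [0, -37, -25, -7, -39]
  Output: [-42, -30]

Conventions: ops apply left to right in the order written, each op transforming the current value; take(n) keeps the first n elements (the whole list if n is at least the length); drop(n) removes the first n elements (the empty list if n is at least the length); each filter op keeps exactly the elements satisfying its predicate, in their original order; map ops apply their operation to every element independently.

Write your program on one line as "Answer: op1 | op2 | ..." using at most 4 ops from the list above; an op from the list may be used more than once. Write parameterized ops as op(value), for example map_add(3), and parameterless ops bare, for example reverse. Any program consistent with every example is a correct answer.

filter_lt(-3) | take(2) | map_add(-5)

Check, running the answer program on each example:
  [22, 49, -38, 1, -23, 4, 25, 6] -> [-38, -23] -> [-38, -23] -> [-43, -28]
  [10, -20, 15, 31, -14, 26, -37, 21, 33, 31] -> [-20, -14, -37] -> [-20, -14] -> [-25, -19]
  [13, -23, 9, -41, -8, 35] -> [-23, -41, -8] -> [-23, -41] -> [-28, -46]
  [18, 45, 8, 1, -23, -43] -> [-23, -43] -> [-23, -43] -> [-28, -48]
  [41, -6, -18, 11, -9, 16, 4] -> [-6, -18, -9] -> [-6, -18] -> [-11, -23]
  [0, -37, -25, -7, -39] -> [-37, -25, -7, -39] -> [-37, -25] -> [-42, -30]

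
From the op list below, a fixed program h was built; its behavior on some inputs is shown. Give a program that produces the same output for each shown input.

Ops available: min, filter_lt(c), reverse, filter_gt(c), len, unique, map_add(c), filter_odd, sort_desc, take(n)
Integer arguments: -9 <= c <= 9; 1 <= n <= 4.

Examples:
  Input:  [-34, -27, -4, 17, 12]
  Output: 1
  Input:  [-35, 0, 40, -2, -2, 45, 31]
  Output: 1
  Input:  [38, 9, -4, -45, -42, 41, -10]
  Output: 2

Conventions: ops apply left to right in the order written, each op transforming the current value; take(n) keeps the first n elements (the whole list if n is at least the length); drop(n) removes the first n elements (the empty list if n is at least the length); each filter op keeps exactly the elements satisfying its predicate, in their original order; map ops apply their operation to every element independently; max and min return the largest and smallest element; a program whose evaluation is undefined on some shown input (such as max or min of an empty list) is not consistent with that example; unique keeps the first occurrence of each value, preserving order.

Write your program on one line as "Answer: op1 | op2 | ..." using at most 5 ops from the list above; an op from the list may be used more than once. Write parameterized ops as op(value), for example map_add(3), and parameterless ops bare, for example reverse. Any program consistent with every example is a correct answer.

take(4) | reverse | filter_gt(2) | len

Check, running the answer program on each example:
  [-34, -27, -4, 17, 12] -> [-34, -27, -4, 17] -> [17, -4, -27, -34] -> [17] -> 1
  [-35, 0, 40, -2, -2, 45, 31] -> [-35, 0, 40, -2] -> [-2, 40, 0, -35] -> [40] -> 1
  [38, 9, -4, -45, -42, 41, -10] -> [38, 9, -4, -45] -> [-45, -4, 9, 38] -> [9, 38] -> 2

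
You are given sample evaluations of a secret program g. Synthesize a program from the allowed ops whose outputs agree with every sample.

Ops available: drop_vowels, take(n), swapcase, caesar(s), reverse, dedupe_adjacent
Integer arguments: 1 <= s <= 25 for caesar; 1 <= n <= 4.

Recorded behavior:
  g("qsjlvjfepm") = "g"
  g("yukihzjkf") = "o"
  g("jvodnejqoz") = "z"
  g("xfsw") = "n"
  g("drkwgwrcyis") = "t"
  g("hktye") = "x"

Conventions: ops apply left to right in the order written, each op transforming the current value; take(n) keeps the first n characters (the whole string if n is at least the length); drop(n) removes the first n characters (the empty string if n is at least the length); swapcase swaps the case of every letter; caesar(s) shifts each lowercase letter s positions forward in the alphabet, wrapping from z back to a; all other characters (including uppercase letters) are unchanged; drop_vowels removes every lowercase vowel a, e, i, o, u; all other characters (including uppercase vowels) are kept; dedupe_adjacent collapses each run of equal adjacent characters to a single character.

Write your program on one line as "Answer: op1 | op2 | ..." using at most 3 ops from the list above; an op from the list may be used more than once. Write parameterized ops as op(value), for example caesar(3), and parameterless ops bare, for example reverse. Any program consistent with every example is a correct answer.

caesar(16) | take(1)

Check, running the answer program on each example:
  "qsjlvjfepm" -> "gizblzvufc" -> "g"
  "yukihzjkf" -> "okayxpzav" -> "o"
  "jvodnejqoz" -> "zletduzgep" -> "z"
  "xfsw" -> "nvim" -> "n"
  "drkwgwrcyis" -> "thamwmhsoyi" -> "t"
  "hktye" -> "xajou" -> "x"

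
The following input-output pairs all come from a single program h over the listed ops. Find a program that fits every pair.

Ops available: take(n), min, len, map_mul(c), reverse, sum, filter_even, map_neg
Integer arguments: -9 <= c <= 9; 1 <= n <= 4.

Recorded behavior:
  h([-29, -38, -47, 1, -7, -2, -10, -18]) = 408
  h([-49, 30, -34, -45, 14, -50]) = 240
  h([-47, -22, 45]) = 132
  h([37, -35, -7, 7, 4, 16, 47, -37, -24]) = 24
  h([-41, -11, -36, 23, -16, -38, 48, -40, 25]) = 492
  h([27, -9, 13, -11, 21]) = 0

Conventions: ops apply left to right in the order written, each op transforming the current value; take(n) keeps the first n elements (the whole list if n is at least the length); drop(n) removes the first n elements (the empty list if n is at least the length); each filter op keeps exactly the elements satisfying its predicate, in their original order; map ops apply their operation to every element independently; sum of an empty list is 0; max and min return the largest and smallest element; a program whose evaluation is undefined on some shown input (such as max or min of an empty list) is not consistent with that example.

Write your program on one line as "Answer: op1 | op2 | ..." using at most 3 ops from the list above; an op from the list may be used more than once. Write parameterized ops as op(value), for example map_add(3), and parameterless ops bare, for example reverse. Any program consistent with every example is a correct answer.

filter_even | map_mul(-6) | sum

Check, running the answer program on each example:
  [-29, -38, -47, 1, -7, -2, -10, -18] -> [-38, -2, -10, -18] -> [228, 12, 60, 108] -> 408
  [-49, 30, -34, -45, 14, -50] -> [30, -34, 14, -50] -> [-180, 204, -84, 300] -> 240
  [-47, -22, 45] -> [-22] -> [132] -> 132
  [37, -35, -7, 7, 4, 16, 47, -37, -24] -> [4, 16, -24] -> [-24, -96, 144] -> 24
  [-41, -11, -36, 23, -16, -38, 48, -40, 25] -> [-36, -16, -38, 48, -40] -> [216, 96, 228, -288, 240] -> 492
  [27, -9, 13, -11, 21] -> [] -> [] -> 0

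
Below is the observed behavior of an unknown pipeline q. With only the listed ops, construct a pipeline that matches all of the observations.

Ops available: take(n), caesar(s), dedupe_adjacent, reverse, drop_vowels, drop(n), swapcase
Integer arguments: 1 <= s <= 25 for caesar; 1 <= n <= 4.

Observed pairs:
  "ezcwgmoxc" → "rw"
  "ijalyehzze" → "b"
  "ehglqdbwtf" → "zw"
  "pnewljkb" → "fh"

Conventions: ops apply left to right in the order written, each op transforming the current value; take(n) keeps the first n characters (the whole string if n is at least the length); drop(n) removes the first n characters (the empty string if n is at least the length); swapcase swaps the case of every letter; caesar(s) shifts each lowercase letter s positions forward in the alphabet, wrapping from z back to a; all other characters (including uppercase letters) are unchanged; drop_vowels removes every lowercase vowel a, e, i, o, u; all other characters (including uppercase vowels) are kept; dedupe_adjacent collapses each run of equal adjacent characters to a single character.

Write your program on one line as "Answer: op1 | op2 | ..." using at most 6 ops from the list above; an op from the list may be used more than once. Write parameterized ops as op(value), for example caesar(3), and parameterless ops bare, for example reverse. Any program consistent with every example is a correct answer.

dedupe_adjacent | take(2) | caesar(24) | caesar(20) | reverse | drop_vowels

Check, running the answer program on each example:
  "ezcwgmoxc" -> "ezcwgmoxc" -> "ez" -> "cx" -> "wr" -> "rw" -> "rw"
  "ijalyehzze" -> "ijalyehze" -> "ij" -> "gh" -> "ab" -> "ba" -> "b"
  "ehglqdbwtf" -> "ehglqdbwtf" -> "eh" -> "cf" -> "wz" -> "zw" -> "zw"
  "pnewljkb" -> "pnewljkb" -> "pn" -> "nl" -> "hf" -> "fh" -> "fh"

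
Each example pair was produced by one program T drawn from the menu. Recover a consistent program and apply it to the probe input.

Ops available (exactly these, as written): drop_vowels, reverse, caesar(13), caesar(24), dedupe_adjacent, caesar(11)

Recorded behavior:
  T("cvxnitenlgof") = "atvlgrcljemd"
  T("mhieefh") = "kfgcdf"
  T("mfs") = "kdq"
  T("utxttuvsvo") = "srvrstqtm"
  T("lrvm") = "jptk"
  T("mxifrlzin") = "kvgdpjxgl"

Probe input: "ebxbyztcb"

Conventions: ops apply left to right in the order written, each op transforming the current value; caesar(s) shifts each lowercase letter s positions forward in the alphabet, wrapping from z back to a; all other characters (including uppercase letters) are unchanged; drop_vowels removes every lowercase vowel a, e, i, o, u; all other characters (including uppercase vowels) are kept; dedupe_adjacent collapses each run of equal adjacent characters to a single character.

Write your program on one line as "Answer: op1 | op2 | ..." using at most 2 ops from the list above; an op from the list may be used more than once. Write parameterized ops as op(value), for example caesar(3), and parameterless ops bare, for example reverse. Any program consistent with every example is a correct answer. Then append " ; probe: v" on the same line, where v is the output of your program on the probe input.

dedupe_adjacent | caesar(24) ; probe: "czvzwxraz"

Check, running the answer program on each example:
  "cvxnitenlgof" -> "cvxnitenlgof" -> "atvlgrcljemd"
  "mhieefh" -> "mhiefh" -> "kfgcdf"
  "mfs" -> "mfs" -> "kdq"
  "utxttuvsvo" -> "utxtuvsvo" -> "srvrstqtm"
  "lrvm" -> "lrvm" -> "jptk"
  "mxifrlzin" -> "mxifrlzin" -> "kvgdpjxgl"
  probe: "ebxbyztcb" -> "ebxbyztcb" -> "czvzwxraz"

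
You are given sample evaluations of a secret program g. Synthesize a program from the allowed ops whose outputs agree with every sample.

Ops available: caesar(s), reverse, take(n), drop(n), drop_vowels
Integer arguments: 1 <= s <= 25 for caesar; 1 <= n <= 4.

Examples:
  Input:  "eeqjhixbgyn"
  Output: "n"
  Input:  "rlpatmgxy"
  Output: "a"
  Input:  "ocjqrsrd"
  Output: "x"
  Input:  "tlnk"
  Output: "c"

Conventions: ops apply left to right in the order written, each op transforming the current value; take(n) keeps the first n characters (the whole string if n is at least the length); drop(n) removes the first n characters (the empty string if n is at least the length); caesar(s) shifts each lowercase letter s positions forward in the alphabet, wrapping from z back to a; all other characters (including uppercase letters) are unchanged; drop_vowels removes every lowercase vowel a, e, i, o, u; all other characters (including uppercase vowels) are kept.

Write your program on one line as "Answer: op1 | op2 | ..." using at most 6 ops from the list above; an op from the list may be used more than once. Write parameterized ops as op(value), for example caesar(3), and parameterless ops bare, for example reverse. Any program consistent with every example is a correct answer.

reverse | caesar(9) | reverse | take(4) | take(1)

Check, running the answer program on each example:
  "eeqjhixbgyn" -> "nygbxihjqee" -> "whpkgrqsznn" -> "nnzsqrgkphw" -> "nnzs" -> "n"
  "rlpatmgxy" -> "yxgmtaplr" -> "hgpvcjyua" -> "auyjcvpgh" -> "auyj" -> "a"
  "ocjqrsrd" -> "drsrqjco" -> "mabazslx" -> "xlszabam" -> "xlsz" -> "x"
  "tlnk" -> "knlt" -> "twuc" -> "cuwt" -> "cuwt" -> "c"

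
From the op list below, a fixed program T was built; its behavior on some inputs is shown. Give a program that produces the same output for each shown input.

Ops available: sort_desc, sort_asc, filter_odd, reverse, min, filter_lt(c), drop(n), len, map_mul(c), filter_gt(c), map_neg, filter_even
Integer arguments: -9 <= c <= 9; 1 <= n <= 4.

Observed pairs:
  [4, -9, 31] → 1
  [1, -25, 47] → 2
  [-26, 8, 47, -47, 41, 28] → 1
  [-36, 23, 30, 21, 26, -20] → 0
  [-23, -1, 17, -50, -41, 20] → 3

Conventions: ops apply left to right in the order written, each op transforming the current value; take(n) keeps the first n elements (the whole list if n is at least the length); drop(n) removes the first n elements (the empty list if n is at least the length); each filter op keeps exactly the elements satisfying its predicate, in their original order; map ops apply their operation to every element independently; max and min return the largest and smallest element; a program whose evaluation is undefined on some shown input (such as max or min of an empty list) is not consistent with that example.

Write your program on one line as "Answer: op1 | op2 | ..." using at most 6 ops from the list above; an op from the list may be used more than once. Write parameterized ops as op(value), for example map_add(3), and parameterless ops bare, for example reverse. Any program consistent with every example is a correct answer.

filter_lt(3) | sort_desc | sort_asc | filter_odd | len

Check, running the answer program on each example:
  [4, -9, 31] -> [-9] -> [-9] -> [-9] -> [-9] -> 1
  [1, -25, 47] -> [1, -25] -> [1, -25] -> [-25, 1] -> [-25, 1] -> 2
  [-26, 8, 47, -47, 41, 28] -> [-26, -47] -> [-26, -47] -> [-47, -26] -> [-47] -> 1
  [-36, 23, 30, 21, 26, -20] -> [-36, -20] -> [-20, -36] -> [-36, -20] -> [] -> 0
  [-23, -1, 17, -50, -41, 20] -> [-23, -1, -50, -41] -> [-1, -23, -41, -50] -> [-50, -41, -23, -1] -> [-41, -23, -1] -> 3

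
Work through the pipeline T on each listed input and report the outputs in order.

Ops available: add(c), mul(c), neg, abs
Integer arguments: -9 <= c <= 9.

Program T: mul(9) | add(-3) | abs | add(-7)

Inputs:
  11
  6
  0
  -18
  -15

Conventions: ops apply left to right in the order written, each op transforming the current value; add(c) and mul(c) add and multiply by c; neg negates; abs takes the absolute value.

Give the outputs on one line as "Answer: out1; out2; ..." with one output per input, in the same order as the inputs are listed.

Execution, op by op:
  11 -> 99 -> 96 -> 96 -> 89
  6 -> 54 -> 51 -> 51 -> 44
  0 -> 0 -> -3 -> 3 -> -4
  -18 -> -162 -> -165 -> 165 -> 158
  -15 -> -135 -> -138 -> 138 -> 131

89; 44; -4; 158; 131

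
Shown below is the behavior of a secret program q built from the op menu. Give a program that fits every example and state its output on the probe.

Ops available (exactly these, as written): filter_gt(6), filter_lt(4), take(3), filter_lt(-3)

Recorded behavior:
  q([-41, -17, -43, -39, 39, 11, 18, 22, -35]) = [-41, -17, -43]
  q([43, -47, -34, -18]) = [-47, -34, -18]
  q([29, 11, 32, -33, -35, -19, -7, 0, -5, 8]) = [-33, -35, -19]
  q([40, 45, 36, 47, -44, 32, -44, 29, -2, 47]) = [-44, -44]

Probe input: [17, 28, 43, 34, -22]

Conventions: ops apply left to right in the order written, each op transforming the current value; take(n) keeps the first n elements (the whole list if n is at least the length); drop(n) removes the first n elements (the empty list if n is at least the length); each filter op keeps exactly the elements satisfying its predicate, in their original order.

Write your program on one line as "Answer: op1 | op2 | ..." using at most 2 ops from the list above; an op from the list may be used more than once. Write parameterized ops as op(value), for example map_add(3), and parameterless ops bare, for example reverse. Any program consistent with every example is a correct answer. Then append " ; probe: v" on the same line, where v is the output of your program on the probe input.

filter_lt(-3) | take(3) ; probe: [-22]

Check, running the answer program on each example:
  [-41, -17, -43, -39, 39, 11, 18, 22, -35] -> [-41, -17, -43, -39, -35] -> [-41, -17, -43]
  [43, -47, -34, -18] -> [-47, -34, -18] -> [-47, -34, -18]
  [29, 11, 32, -33, -35, -19, -7, 0, -5, 8] -> [-33, -35, -19, -7, -5] -> [-33, -35, -19]
  [40, 45, 36, 47, -44, 32, -44, 29, -2, 47] -> [-44, -44] -> [-44, -44]
  probe: [17, 28, 43, 34, -22] -> [-22] -> [-22]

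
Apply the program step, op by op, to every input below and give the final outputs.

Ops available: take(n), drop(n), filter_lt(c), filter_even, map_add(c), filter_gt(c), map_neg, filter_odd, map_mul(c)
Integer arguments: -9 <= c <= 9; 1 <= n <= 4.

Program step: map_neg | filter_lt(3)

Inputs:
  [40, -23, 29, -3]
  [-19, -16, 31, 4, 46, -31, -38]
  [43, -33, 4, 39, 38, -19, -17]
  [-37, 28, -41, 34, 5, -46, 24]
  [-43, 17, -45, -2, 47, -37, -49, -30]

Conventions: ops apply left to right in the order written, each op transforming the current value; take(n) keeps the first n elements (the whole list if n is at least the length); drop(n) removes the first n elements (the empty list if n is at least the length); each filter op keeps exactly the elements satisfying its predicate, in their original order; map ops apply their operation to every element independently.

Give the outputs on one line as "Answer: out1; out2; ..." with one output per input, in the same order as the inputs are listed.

Execution, op by op:
  [40, -23, 29, -3] -> [-40, 23, -29, 3] -> [-40, -29]
  [-19, -16, 31, 4, 46, -31, -38] -> [19, 16, -31, -4, -46, 31, 38] -> [-31, -4, -46]
  [43, -33, 4, 39, 38, -19, -17] -> [-43, 33, -4, -39, -38, 19, 17] -> [-43, -4, -39, -38]
  [-37, 28, -41, 34, 5, -46, 24] -> [37, -28, 41, -34, -5, 46, -24] -> [-28, -34, -5, -24]
  [-43, 17, -45, -2, 47, -37, -49, -30] -> [43, -17, 45, 2, -47, 37, 49, 30] -> [-17, 2, -47]

[-40, -29]; [-31, -4, -46]; [-43, -4, -39, -38]; [-28, -34, -5, -24]; [-17, 2, -47]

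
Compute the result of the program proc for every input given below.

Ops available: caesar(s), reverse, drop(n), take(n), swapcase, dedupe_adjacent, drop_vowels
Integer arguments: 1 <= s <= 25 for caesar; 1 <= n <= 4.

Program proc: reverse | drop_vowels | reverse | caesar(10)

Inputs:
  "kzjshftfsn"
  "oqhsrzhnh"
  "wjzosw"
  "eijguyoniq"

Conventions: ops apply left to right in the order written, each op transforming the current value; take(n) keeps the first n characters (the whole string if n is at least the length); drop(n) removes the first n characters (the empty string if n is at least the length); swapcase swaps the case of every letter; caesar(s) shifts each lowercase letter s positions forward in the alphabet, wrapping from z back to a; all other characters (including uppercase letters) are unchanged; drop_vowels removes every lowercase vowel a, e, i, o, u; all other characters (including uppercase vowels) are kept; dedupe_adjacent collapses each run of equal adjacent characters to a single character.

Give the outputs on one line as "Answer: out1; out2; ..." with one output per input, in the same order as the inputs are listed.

"ujtcrpdpcx"; "arcbjrxr"; "gtjcg"; "tqixa"

Execution, op by op:
  "kzjshftfsn" -> "nsftfhsjzk" -> "nsftfhsjzk" -> "kzjshftfsn" -> "ujtcrpdpcx"
  "oqhsrzhnh" -> "hnhzrshqo" -> "hnhzrshq" -> "qhsrzhnh" -> "arcbjrxr"
  "wjzosw" -> "wsozjw" -> "wszjw" -> "wjzsw" -> "gtjcg"
  "eijguyoniq" -> "qinoyugjie" -> "qnygj" -> "jgynq" -> "tqixa"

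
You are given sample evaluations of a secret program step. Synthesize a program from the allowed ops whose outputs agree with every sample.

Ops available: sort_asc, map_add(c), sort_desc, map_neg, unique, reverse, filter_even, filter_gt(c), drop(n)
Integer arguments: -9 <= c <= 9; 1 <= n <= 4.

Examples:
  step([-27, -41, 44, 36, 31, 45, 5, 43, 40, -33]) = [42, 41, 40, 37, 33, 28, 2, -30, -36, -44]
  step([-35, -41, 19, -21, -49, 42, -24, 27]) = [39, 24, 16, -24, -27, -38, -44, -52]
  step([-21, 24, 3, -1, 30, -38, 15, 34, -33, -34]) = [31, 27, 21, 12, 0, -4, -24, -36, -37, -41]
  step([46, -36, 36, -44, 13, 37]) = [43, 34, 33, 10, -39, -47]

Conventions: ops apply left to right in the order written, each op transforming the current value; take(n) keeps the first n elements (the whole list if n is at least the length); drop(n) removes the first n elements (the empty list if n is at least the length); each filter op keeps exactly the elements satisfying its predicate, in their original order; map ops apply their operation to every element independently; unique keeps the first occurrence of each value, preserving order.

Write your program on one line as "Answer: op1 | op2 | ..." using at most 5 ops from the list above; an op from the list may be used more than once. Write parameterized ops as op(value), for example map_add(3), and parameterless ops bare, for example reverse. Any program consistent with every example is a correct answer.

map_neg | sort_asc | map_add(3) | map_neg

Check, running the answer program on each example:
  [-27, -41, 44, 36, 31, 45, 5, 43, 40, -33] -> [27, 41, -44, -36, -31, -45, -5, -43, -40, 33] -> [-45, -44, -43, -40, -36, -31, -5, 27, 33, 41] -> [-42, -41, -40, -37, -33, -28, -2, 30, 36, 44] -> [42, 41, 40, 37, 33, 28, 2, -30, -36, -44]
  [-35, -41, 19, -21, -49, 42, -24, 27] -> [35, 41, -19, 21, 49, -42, 24, -27] -> [-42, -27, -19, 21, 24, 35, 41, 49] -> [-39, -24, -16, 24, 27, 38, 44, 52] -> [39, 24, 16, -24, -27, -38, -44, -52]
  [-21, 24, 3, -1, 30, -38, 15, 34, -33, -34] -> [21, -24, -3, 1, -30, 38, -15, -34, 33, 34] -> [-34, -30, -24, -15, -3, 1, 21, 33, 34, 38] -> [-31, -27, -21, -12, 0, 4, 24, 36, 37, 41] -> [31, 27, 21, 12, 0, -4, -24, -36, -37, -41]
  [46, -36, 36, -44, 13, 37] -> [-46, 36, -36, 44, -13, -37] -> [-46, -37, -36, -13, 36, 44] -> [-43, -34, -33, -10, 39, 47] -> [43, 34, 33, 10, -39, -47]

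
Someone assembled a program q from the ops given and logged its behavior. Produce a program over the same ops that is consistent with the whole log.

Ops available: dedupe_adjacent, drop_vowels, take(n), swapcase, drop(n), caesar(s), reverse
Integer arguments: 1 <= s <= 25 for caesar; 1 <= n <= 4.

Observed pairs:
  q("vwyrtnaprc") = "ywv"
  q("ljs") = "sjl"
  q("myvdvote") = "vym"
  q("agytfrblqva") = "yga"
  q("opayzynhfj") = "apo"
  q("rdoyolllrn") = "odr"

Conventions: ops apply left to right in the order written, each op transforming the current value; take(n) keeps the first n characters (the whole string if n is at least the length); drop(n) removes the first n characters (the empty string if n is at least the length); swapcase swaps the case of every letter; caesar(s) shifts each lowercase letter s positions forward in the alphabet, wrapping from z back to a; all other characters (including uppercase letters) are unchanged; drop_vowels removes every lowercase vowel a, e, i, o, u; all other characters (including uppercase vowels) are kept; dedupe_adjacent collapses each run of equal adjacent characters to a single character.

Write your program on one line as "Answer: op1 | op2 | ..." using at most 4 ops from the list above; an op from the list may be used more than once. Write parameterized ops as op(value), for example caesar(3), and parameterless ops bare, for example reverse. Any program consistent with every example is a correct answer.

dedupe_adjacent | take(3) | reverse

Check, running the answer program on each example:
  "vwyrtnaprc" -> "vwyrtnaprc" -> "vwy" -> "ywv"
  "ljs" -> "ljs" -> "ljs" -> "sjl"
  "myvdvote" -> "myvdvote" -> "myv" -> "vym"
  "agytfrblqva" -> "agytfrblqva" -> "agy" -> "yga"
  "opayzynhfj" -> "opayzynhfj" -> "opa" -> "apo"
  "rdoyolllrn" -> "rdoyolrn" -> "rdo" -> "odr"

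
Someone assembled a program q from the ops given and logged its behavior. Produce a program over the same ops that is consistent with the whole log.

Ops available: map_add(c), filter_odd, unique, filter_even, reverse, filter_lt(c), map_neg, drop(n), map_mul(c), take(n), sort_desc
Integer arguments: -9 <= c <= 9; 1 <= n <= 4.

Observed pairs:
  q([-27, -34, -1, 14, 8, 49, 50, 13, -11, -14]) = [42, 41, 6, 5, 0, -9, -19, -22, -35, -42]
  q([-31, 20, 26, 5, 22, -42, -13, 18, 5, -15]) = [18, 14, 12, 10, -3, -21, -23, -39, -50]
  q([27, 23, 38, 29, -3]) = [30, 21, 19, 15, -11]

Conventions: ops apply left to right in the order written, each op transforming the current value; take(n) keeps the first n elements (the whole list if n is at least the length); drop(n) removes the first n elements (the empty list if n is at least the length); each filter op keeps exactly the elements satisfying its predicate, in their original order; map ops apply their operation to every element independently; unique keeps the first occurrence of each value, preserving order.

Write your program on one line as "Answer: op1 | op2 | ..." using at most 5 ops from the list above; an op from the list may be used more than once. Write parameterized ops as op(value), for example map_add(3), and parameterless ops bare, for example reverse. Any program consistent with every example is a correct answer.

unique | reverse | map_add(-8) | sort_desc

Check, running the answer program on each example:
  [-27, -34, -1, 14, 8, 49, 50, 13, -11, -14] -> [-27, -34, -1, 14, 8, 49, 50, 13, -11, -14] -> [-14, -11, 13, 50, 49, 8, 14, -1, -34, -27] -> [-22, -19, 5, 42, 41, 0, 6, -9, -42, -35] -> [42, 41, 6, 5, 0, -9, -19, -22, -35, -42]
  [-31, 20, 26, 5, 22, -42, -13, 18, 5, -15] -> [-31, 20, 26, 5, 22, -42, -13, 18, -15] -> [-15, 18, -13, -42, 22, 5, 26, 20, -31] -> [-23, 10, -21, -50, 14, -3, 18, 12, -39] -> [18, 14, 12, 10, -3, -21, -23, -39, -50]
  [27, 23, 38, 29, -3] -> [27, 23, 38, 29, -3] -> [-3, 29, 38, 23, 27] -> [-11, 21, 30, 15, 19] -> [30, 21, 19, 15, -11]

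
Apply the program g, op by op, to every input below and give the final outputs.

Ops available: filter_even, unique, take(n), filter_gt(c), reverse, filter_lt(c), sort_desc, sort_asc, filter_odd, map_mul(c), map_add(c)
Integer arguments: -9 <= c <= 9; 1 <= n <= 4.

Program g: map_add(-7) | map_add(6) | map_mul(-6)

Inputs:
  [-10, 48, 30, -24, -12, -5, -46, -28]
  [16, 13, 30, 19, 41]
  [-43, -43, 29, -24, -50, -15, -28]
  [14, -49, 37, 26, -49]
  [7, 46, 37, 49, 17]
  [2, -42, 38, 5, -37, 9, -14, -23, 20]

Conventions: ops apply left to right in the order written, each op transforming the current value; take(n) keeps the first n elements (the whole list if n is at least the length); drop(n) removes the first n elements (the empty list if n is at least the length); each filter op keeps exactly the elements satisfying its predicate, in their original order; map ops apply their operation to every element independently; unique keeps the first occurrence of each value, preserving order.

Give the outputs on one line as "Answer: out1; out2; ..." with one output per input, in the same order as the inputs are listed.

[66, -282, -174, 150, 78, 36, 282, 174]; [-90, -72, -174, -108, -240]; [264, 264, -168, 150, 306, 96, 174]; [-78, 300, -216, -150, 300]; [-36, -270, -216, -288, -96]; [-6, 258, -222, -24, 228, -48, 90, 144, -114]

Execution, op by op:
  [-10, 48, 30, -24, -12, -5, -46, -28] -> [-17, 41, 23, -31, -19, -12, -53, -35] -> [-11, 47, 29, -25, -13, -6, -47, -29] -> [66, -282, -174, 150, 78, 36, 282, 174]
  [16, 13, 30, 19, 41] -> [9, 6, 23, 12, 34] -> [15, 12, 29, 18, 40] -> [-90, -72, -174, -108, -240]
  [-43, -43, 29, -24, -50, -15, -28] -> [-50, -50, 22, -31, -57, -22, -35] -> [-44, -44, 28, -25, -51, -16, -29] -> [264, 264, -168, 150, 306, 96, 174]
  [14, -49, 37, 26, -49] -> [7, -56, 30, 19, -56] -> [13, -50, 36, 25, -50] -> [-78, 300, -216, -150, 300]
  [7, 46, 37, 49, 17] -> [0, 39, 30, 42, 10] -> [6, 45, 36, 48, 16] -> [-36, -270, -216, -288, -96]
  [2, -42, 38, 5, -37, 9, -14, -23, 20] -> [-5, -49, 31, -2, -44, 2, -21, -30, 13] -> [1, -43, 37, 4, -38, 8, -15, -24, 19] -> [-6, 258, -222, -24, 228, -48, 90, 144, -114]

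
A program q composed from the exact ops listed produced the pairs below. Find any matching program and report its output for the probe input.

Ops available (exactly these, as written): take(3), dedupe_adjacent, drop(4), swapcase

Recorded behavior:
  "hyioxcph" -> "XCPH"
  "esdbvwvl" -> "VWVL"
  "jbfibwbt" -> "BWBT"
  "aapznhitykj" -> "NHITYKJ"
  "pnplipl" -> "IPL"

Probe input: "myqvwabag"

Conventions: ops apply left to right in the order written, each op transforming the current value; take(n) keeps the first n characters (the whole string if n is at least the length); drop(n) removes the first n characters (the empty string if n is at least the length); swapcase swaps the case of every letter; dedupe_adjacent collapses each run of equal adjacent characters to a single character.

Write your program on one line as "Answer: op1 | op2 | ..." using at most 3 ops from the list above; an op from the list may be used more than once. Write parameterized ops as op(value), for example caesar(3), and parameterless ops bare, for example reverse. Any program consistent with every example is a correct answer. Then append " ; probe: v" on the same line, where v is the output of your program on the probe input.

swapcase | drop(4) ; probe: "WABAG"

Check, running the answer program on each example:
  "hyioxcph" -> "HYIOXCPH" -> "XCPH"
  "esdbvwvl" -> "ESDBVWVL" -> "VWVL"
  "jbfibwbt" -> "JBFIBWBT" -> "BWBT"
  "aapznhitykj" -> "AAPZNHITYKJ" -> "NHITYKJ"
  "pnplipl" -> "PNPLIPL" -> "IPL"
  probe: "myqvwabag" -> "MYQVWABAG" -> "WABAG"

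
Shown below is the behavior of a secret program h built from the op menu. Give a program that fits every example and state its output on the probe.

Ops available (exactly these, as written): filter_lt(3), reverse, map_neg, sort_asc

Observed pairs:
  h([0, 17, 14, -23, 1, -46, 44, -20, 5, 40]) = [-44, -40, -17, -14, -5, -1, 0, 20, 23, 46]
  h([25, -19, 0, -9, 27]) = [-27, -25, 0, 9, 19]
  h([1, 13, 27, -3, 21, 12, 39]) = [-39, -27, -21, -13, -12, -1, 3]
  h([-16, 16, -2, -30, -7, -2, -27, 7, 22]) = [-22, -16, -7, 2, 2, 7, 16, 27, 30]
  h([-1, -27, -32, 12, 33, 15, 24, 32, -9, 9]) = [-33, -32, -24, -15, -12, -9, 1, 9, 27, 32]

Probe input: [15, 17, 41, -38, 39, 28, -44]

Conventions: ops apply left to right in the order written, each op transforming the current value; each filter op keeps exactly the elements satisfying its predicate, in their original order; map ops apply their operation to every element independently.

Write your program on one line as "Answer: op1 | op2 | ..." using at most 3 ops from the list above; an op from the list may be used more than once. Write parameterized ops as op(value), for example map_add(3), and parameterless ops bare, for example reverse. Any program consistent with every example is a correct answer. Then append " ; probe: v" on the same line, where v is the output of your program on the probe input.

map_neg | sort_asc ; probe: [-41, -39, -28, -17, -15, 38, 44]

Check, running the answer program on each example:
  [0, 17, 14, -23, 1, -46, 44, -20, 5, 40] -> [0, -17, -14, 23, -1, 46, -44, 20, -5, -40] -> [-44, -40, -17, -14, -5, -1, 0, 20, 23, 46]
  [25, -19, 0, -9, 27] -> [-25, 19, 0, 9, -27] -> [-27, -25, 0, 9, 19]
  [1, 13, 27, -3, 21, 12, 39] -> [-1, -13, -27, 3, -21, -12, -39] -> [-39, -27, -21, -13, -12, -1, 3]
  [-16, 16, -2, -30, -7, -2, -27, 7, 22] -> [16, -16, 2, 30, 7, 2, 27, -7, -22] -> [-22, -16, -7, 2, 2, 7, 16, 27, 30]
  [-1, -27, -32, 12, 33, 15, 24, 32, -9, 9] -> [1, 27, 32, -12, -33, -15, -24, -32, 9, -9] -> [-33, -32, -24, -15, -12, -9, 1, 9, 27, 32]
  probe: [15, 17, 41, -38, 39, 28, -44] -> [-15, -17, -41, 38, -39, -28, 44] -> [-41, -39, -28, -17, -15, 38, 44]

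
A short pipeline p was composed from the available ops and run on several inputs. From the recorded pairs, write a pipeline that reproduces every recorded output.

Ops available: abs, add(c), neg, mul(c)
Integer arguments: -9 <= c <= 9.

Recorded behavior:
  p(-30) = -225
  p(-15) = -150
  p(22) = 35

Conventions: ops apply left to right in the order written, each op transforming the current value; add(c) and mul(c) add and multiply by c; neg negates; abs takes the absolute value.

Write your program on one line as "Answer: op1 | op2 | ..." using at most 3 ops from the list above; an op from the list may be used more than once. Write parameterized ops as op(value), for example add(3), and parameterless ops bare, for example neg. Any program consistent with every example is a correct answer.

add(-7) | add(-8) | mul(5)

Check, running the answer program on each example:
  -30 -> -37 -> -45 -> -225
  -15 -> -22 -> -30 -> -150
  22 -> 15 -> 7 -> 35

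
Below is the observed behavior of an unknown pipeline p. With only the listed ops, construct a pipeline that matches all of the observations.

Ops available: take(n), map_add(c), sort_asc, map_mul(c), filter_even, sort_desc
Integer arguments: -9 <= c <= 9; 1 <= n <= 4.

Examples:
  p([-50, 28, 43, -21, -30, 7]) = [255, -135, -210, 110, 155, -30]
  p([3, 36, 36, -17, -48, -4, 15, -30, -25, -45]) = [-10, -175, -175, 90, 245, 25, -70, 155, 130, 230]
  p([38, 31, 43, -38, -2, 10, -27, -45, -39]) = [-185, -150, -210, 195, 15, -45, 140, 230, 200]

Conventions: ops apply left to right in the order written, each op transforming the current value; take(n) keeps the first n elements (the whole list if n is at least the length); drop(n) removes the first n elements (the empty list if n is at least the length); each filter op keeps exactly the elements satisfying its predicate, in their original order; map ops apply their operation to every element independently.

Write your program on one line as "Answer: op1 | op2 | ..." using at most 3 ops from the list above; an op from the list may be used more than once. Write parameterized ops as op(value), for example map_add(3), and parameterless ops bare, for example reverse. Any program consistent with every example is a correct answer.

map_add(-1) | map_mul(-5)

Check, running the answer program on each example:
  [-50, 28, 43, -21, -30, 7] -> [-51, 27, 42, -22, -31, 6] -> [255, -135, -210, 110, 155, -30]
  [3, 36, 36, -17, -48, -4, 15, -30, -25, -45] -> [2, 35, 35, -18, -49, -5, 14, -31, -26, -46] -> [-10, -175, -175, 90, 245, 25, -70, 155, 130, 230]
  [38, 31, 43, -38, -2, 10, -27, -45, -39] -> [37, 30, 42, -39, -3, 9, -28, -46, -40] -> [-185, -150, -210, 195, 15, -45, 140, 230, 200]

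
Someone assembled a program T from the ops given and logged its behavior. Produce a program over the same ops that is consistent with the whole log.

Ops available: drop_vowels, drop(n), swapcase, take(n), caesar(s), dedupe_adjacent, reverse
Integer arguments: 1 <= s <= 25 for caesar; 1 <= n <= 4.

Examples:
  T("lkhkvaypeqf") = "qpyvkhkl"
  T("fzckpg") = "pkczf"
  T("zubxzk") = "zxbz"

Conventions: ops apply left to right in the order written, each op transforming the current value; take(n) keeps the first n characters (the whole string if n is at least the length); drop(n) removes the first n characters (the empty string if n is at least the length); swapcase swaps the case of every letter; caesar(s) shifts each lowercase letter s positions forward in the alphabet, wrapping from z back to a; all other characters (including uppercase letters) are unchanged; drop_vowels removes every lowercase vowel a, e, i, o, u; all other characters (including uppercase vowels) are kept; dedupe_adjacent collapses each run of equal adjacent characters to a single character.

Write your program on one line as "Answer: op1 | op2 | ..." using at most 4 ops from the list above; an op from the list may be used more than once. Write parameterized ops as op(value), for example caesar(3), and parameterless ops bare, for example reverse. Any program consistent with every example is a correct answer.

reverse | drop_vowels | drop(1)

Check, running the answer program on each example:
  "lkhkvaypeqf" -> "fqepyavkhkl" -> "fqpyvkhkl" -> "qpyvkhkl"
  "fzckpg" -> "gpkczf" -> "gpkczf" -> "pkczf"
  "zubxzk" -> "kzxbuz" -> "kzxbz" -> "zxbz"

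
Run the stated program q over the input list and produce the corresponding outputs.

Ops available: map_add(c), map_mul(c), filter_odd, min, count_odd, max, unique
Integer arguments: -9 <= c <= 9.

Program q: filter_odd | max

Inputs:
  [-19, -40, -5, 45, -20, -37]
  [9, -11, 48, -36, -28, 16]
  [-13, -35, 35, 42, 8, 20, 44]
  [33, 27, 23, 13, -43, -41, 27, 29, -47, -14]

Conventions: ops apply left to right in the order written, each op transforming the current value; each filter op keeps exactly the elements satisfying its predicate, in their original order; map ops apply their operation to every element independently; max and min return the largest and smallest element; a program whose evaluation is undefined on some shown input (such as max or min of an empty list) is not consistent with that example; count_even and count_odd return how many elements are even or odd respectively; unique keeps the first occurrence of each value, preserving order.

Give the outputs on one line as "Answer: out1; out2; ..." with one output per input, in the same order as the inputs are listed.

45; 9; 35; 33

Execution, op by op:
  [-19, -40, -5, 45, -20, -37] -> [-19, -5, 45, -37] -> 45
  [9, -11, 48, -36, -28, 16] -> [9, -11] -> 9
  [-13, -35, 35, 42, 8, 20, 44] -> [-13, -35, 35] -> 35
  [33, 27, 23, 13, -43, -41, 27, 29, -47, -14] -> [33, 27, 23, 13, -43, -41, 27, 29, -47] -> 33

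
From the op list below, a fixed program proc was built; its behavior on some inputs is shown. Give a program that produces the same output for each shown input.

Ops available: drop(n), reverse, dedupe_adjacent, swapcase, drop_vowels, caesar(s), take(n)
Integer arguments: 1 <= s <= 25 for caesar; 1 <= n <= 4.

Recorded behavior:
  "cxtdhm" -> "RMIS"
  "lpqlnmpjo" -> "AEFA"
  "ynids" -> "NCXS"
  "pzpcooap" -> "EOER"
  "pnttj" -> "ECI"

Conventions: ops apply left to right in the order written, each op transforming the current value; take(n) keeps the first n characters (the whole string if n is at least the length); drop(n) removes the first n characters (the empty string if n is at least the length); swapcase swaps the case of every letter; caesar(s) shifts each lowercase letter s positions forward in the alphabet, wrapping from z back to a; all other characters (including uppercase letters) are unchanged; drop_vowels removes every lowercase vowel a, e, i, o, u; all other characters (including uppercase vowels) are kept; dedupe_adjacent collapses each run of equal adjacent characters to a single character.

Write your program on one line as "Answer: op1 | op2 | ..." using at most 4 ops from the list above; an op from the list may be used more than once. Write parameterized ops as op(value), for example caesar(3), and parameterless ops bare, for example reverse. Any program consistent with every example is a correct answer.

take(4) | caesar(15) | dedupe_adjacent | swapcase

Check, running the answer program on each example:
  "cxtdhm" -> "cxtd" -> "rmis" -> "rmis" -> "RMIS"
  "lpqlnmpjo" -> "lpql" -> "aefa" -> "aefa" -> "AEFA"
  "ynids" -> "ynid" -> "ncxs" -> "ncxs" -> "NCXS"
  "pzpcooap" -> "pzpc" -> "eoer" -> "eoer" -> "EOER"
  "pnttj" -> "pntt" -> "ecii" -> "eci" -> "ECI"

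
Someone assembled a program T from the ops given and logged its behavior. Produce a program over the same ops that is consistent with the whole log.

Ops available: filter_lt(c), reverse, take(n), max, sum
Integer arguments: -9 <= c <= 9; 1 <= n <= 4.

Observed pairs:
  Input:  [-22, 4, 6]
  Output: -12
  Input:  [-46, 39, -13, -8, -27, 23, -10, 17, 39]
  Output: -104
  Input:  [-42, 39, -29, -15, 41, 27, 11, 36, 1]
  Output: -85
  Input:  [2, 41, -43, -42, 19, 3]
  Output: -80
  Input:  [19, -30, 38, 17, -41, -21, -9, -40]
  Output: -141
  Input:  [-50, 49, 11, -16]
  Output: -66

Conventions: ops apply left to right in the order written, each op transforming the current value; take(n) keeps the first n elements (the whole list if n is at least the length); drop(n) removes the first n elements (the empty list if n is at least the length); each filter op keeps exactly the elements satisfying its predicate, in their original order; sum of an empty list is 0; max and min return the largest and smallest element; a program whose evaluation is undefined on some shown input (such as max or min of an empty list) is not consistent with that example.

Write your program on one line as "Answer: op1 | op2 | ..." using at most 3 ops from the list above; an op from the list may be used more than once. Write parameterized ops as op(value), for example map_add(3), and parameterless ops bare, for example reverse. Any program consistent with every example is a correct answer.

filter_lt(7) | sum

Check, running the answer program on each example:
  [-22, 4, 6] -> [-22, 4, 6] -> -12
  [-46, 39, -13, -8, -27, 23, -10, 17, 39] -> [-46, -13, -8, -27, -10] -> -104
  [-42, 39, -29, -15, 41, 27, 11, 36, 1] -> [-42, -29, -15, 1] -> -85
  [2, 41, -43, -42, 19, 3] -> [2, -43, -42, 3] -> -80
  [19, -30, 38, 17, -41, -21, -9, -40] -> [-30, -41, -21, -9, -40] -> -141
  [-50, 49, 11, -16] -> [-50, -16] -> -66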